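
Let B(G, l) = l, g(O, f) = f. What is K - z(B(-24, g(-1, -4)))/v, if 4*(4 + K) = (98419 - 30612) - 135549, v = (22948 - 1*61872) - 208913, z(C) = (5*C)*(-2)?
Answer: -8396469643/495674 ≈ -16940.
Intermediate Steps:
z(C) = -10*C
v = -247837 (v = (22948 - 61872) - 208913 = -38924 - 208913 = -247837)
K = -33879/2 (K = -4 + ((98419 - 30612) - 135549)/4 = -4 + (67807 - 135549)/4 = -4 + (1/4)*(-67742) = -4 - 33871/2 = -33879/2 ≈ -16940.)
K - z(B(-24, g(-1, -4)))/v = -33879/2 - (-10*(-4))/(-247837) = -33879/2 - 40*(-1)/247837 = -33879/2 - 1*(-40/247837) = -33879/2 + 40/247837 = -8396469643/495674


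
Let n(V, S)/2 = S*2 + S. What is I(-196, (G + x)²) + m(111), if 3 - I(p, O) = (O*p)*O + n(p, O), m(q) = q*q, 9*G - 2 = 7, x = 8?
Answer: 1297794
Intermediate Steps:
n(V, S) = 6*S (n(V, S) = 2*(S*2 + S) = 2*(2*S + S) = 2*(3*S) = 6*S)
G = 1 (G = 2/9 + (⅑)*7 = 2/9 + 7/9 = 1)
m(q) = q²
I(p, O) = 3 - 6*O - p*O² (I(p, O) = 3 - ((O*p)*O + 6*O) = 3 - (p*O² + 6*O) = 3 - (6*O + p*O²) = 3 + (-6*O - p*O²) = 3 - 6*O - p*O²)
I(-196, (G + x)²) + m(111) = (3 - 6*(1 + 8)² - 1*(-196)*((1 + 8)²)²) + 111² = (3 - 6*9² - 1*(-196)*(9²)²) + 12321 = (3 - 6*81 - 1*(-196)*81²) + 12321 = (3 - 486 - 1*(-196)*6561) + 12321 = (3 - 486 + 1285956) + 12321 = 1285473 + 12321 = 1297794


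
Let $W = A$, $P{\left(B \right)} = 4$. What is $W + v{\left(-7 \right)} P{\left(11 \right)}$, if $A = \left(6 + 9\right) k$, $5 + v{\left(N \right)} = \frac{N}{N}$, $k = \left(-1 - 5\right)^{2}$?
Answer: $524$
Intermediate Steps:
$k = 36$ ($k = \left(-6\right)^{2} = 36$)
$v{\left(N \right)} = -4$ ($v{\left(N \right)} = -5 + \frac{N}{N} = -5 + 1 = -4$)
$A = 540$ ($A = \left(6 + 9\right) 36 = 15 \cdot 36 = 540$)
$W = 540$
$W + v{\left(-7 \right)} P{\left(11 \right)} = 540 - 16 = 524$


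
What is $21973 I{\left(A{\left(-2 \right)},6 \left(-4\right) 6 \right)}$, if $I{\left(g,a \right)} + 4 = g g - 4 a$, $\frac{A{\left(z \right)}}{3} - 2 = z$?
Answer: $12568556$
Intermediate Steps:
$A{\left(z \right)} = 6 + 3 z$
$I{\left(g,a \right)} = -4 + g^{2} - 4 a$ ($I{\left(g,a \right)} = -4 - \left(4 a - g g\right) = -4 - \left(- g^{2} + 4 a\right) = -4 + g^{2} - 4 a$)
$21973 I{\left(A{\left(-2 \right)},6 \left(-4\right) 6 \right)} = 21973 \left(-4 + \left(6 + 3 \left(-2\right)\right)^{2} - 4 \cdot 6 \left(-4\right) 6\right) = 21973 \left(-4 + \left(6 - 6\right)^{2} - 4 \left(\left(-24\right) 6\right)\right) = 21973 \left(-4 + 0^{2} - -576\right) = 21973 \left(-4 + 0 + 576\right) = 21973 \cdot 572 = 12568556$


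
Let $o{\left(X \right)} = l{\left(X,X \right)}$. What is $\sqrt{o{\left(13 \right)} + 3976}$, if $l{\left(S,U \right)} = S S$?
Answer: $\sqrt{4145} \approx 64.382$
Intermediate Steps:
$l{\left(S,U \right)} = S^{2}$
$o{\left(X \right)} = X^{2}$
$\sqrt{o{\left(13 \right)} + 3976} = \sqrt{13^{2} + 3976} = \sqrt{169 + 3976} = \sqrt{4145}$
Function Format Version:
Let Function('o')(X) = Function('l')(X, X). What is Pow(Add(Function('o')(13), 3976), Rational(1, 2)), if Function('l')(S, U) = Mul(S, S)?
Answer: Pow(4145, Rational(1, 2)) ≈ 64.382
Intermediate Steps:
Function('l')(S, U) = Pow(S, 2)
Function('o')(X) = Pow(X, 2)
Pow(Add(Function('o')(13), 3976), Rational(1, 2)) = Pow(Add(Pow(13, 2), 3976), Rational(1, 2)) = Pow(Add(169, 3976), Rational(1, 2)) = Pow(4145, Rational(1, 2))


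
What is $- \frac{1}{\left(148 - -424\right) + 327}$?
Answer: $- \frac{1}{899} \approx -0.0011123$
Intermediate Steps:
$- \frac{1}{\left(148 - -424\right) + 327} = - \frac{1}{\left(148 + 424\right) + 327} = - \frac{1}{572 + 327} = - \frac{1}{899}$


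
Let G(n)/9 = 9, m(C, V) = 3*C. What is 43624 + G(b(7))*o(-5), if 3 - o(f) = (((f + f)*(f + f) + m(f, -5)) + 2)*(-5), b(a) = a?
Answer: 79102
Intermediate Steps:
G(n) = 81 (G(n) = 9*9 = 81)
o(f) = 13 + 15*f + 20*f² (o(f) = 3 - (((f + f)*(f + f) + 3*f) + 2)*(-5) = 3 - (((2*f)*(2*f) + 3*f) + 2)*(-5) = 3 - ((4*f² + 3*f) + 2)*(-5) = 3 - ((3*f + 4*f²) + 2)*(-5) = 3 - (2 + 3*f + 4*f²)*(-5) = 3 - (-10 - 20*f² - 15*f) = 3 + (10 + 15*f + 20*f²) = 13 + 15*f + 20*f²)
43624 + G(b(7))*o(-5) = 43624 + 81*(13 + 15*(-5) + 20*(-5)²) = 43624 + 81*(13 - 75 + 20*25) = 43624 + 81*(13 - 75 + 500) = 43624 + 81*438 = 43624 + 35478 = 79102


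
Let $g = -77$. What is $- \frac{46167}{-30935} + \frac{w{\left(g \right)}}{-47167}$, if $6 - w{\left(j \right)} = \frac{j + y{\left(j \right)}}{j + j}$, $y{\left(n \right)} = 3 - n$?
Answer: $\frac{335315392161}{224703116330} \approx 1.4923$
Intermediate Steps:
$w{\left(j \right)} = 6 - \frac{3}{2 j}$ ($w{\left(j \right)} = 6 - \frac{j - \left(-3 + j\right)}{j + j} = 6 - \frac{3}{2 j}$)
$- \frac{46167}{-30935} + \frac{w{\left(g \right)}}{-47167} = - \frac{46167}{-30935} + \frac{6 - \frac{3}{2 \left(-77\right)}}{-47167} = \left(-46167\right) \left(- \frac{1}{30935}\right) + \left(6 - - \frac{3}{154}\right) \left(- \frac{1}{47167}\right) = \frac{46167}{30935} + \left(6 + \frac{3}{154}\right) \left(- \frac{1}{47167}\right) = \frac{46167}{30935} + \frac{927}{154} \left(- \frac{1}{47167}\right) = \frac{46167}{30935} - \frac{927}{7263718} = \frac{335315392161}{224703116330}$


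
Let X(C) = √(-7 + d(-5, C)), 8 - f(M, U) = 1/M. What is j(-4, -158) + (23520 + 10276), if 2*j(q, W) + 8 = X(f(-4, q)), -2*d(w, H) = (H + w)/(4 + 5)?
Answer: 33792 + I*√1034/24 ≈ 33792.0 + 1.3398*I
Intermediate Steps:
f(M, U) = 8 - 1/M
d(w, H) = -H/18 - w/18 (d(w, H) = -(H + w)/(2*(4 + 5)) = -(H + w)/(2*9) = -(H/9 + w/9)/2 = -H/18 - w/18)
X(C) = √(-121/18 - C/18) (X(C) = √(-7 + (-C/18 - 1/18*(-5))) = √(-7 + (-C/18 + 5/18)) = √(-7 + (5/18 - C/18)) = √(-121/18 - C/18))
j(q, W) = -4 + I*√1034/24 (j(q, W) = -4 + (√(-242 - 2*(8 - 1/(-4)))/6)/2 = -4 + (√(-242 - 2*(8 - 1*(-¼)))/6)/2 = -4 + (√(-242 - 2*(8 + ¼))/6)/2 = -4 + (√(-242 - 2*33/4)/6)/2 = -4 + (√(-242 - 33/2)/6)/2 = -4 + (√(-517/2)/6)/2 = -4 + ((I*√1034/2)/6)/2 = -4 + (I*√1034/12)/2 = -4 + I*√1034/24)
j(-4, -158) + (23520 + 10276) = (-4 + I*√1034/24) + (23520 + 10276) = (-4 + I*√1034/24) + 33796 = 33792 + I*√1034/24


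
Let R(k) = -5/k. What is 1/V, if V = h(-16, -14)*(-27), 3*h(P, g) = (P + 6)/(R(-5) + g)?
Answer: -13/90 ≈ -0.14444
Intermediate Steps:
h(P, g) = (6 + P)/(3*(1 + g)) (h(P, g) = ((P + 6)/(-5/(-5) + g))/3 = ((6 + P)/(-5*(-⅕) + g))/3 = ((6 + P)/(1 + g))/3 = (6 + P)/(3*(1 + g)))
V = -90/13 (V = ((6 - 16)/(3*(1 - 14)))*(-27) = ((⅓)*(-10)/(-13))*(-27) = ((⅓)*(-1/13)*(-10))*(-27) = (10/39)*(-27) = -90/13 ≈ -6.9231)
1/V = 1/(-90/13) = -13/90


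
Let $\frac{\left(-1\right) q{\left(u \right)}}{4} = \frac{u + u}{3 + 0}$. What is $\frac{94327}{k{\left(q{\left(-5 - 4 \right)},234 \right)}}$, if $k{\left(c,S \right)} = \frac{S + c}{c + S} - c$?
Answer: $- \frac{94327}{23} \approx -4101.2$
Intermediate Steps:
$q{\left(u \right)} = - \frac{8 u}{3}$ ($q{\left(u \right)} = - 4 \frac{u + u}{3 + 0} = - 4 \frac{2 u}{3} = - \frac{8 u}{3}$)
$k{\left(c,S \right)} = 1 - c$ ($k{\left(c,S \right)} = \frac{S + c}{S + c} - c = 1 - c$)
$\frac{94327}{k{\left(q{\left(-5 - 4 \right)},234 \right)}} = \frac{94327}{1 - - \frac{8 \left(-5 - 4\right)}{3}} = \frac{94327}{1 - \left(- \frac{8}{3}\right) \left(-9\right)} = \frac{94327}{1 - 24} = \frac{94327}{-23} = 94327 \left(- \frac{1}{23}\right) = - \frac{94327}{23}$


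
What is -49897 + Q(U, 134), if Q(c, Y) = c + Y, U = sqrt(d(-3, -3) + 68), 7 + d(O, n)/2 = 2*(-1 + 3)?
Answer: -49763 + sqrt(62) ≈ -49755.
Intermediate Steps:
d(O, n) = -6 (d(O, n) = -14 + 2*(2*(-1 + 3)) = -14 + 2*(2*2) = -14 + 2*4 = -14 + 8 = -6)
U = sqrt(62) (U = sqrt(-6 + 68) = sqrt(62) ≈ 7.8740)
Q(c, Y) = Y + c
-49897 + Q(U, 134) = -49897 + (134 + sqrt(62)) = -49763 + sqrt(62)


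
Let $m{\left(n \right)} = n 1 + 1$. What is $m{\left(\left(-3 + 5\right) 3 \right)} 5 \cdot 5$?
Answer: $175$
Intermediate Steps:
$m{\left(n \right)} = 1 + n$ ($m{\left(n \right)} = n + 1 = 1 + n$)
$m{\left(\left(-3 + 5\right) 3 \right)} 5 \cdot 5 = \left(1 + \left(-3 + 5\right) 3\right) 5 \cdot 5 = \left(1 + 2 \cdot 3\right) 5 \cdot 5 = \left(1 + 6\right) 5 \cdot 5 = 7 \cdot 5 \cdot 5 = 35 \cdot 5 = 175$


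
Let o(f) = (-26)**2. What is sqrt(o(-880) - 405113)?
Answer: I*sqrt(404437) ≈ 635.95*I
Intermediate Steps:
o(f) = 676
sqrt(o(-880) - 405113) = sqrt(676 - 405113) = sqrt(-404437) = I*sqrt(404437)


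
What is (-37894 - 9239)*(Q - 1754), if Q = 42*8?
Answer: 66834594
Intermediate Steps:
Q = 336
(-37894 - 9239)*(Q - 1754) = (-37894 - 9239)*(336 - 1754) = -47133*(-1418) = 66834594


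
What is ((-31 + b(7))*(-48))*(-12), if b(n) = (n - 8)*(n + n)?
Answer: -25920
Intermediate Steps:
b(n) = 2*n*(-8 + n) (b(n) = (-8 + n)*(2*n) = 2*n*(-8 + n))
((-31 + b(7))*(-48))*(-12) = ((-31 + 2*7*(-8 + 7))*(-48))*(-12) = ((-31 + 2*7*(-1))*(-48))*(-12) = ((-31 - 14)*(-48))*(-12) = -45*(-48)*(-12) = 2160*(-12) = -25920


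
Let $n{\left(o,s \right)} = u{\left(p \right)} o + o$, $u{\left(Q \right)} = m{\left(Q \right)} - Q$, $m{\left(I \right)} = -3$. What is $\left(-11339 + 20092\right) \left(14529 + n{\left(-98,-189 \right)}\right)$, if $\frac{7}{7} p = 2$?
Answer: $130603513$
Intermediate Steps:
$p = 2$
$u{\left(Q \right)} = -3 - Q$
$n{\left(o,s \right)} = - 4 o$ ($n{\left(o,s \right)} = \left(-3 - 2\right) o + o = - 5 o + o = - 4 o$)
$\left(-11339 + 20092\right) \left(14529 + n{\left(-98,-189 \right)}\right) = \left(-11339 + 20092\right) \left(14529 - -392\right) = 8753 \left(14529 + 392\right) = 8753 \cdot 14921 = 130603513$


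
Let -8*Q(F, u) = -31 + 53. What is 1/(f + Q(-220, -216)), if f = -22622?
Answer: -4/90499 ≈ -4.4199e-5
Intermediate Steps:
Q(F, u) = -11/4 (Q(F, u) = -(-31 + 53)/8 = -⅛*22 = -11/4)
1/(f + Q(-220, -216)) = 1/(-22622 - 11/4) = 1/(-90499/4) = -4/90499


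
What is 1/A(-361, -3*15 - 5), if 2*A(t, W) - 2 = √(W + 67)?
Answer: -4/13 + 2*√17/13 ≈ 0.32663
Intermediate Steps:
A(t, W) = 1 + √(67 + W)/2 (A(t, W) = 1 + √(W + 67)/2 = 1 + √(67 + W)/2)
1/A(-361, -3*15 - 5) = 1/(1 + √(67 + (-3*15 - 5))/2) = 1/(1 + √(67 + (-45 - 5))/2) = 1/(1 + √(67 - 50)/2) = 1/(1 + √17/2)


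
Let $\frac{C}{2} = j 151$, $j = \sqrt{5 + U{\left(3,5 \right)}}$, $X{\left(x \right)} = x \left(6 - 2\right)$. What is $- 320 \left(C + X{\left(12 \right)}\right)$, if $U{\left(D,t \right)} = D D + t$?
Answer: $-15360 - 96640 \sqrt{19} \approx -4.366 \cdot 10^{5}$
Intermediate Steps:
$X{\left(x \right)} = 4 x$ ($X{\left(x \right)} = x 4 = 4 x$)
$U{\left(D,t \right)} = t + D^{2}$ ($U{\left(D,t \right)} = D^{2} + t = t + D^{2}$)
$j = \sqrt{19}$ ($j = \sqrt{5 + \left(5 + 3^{2}\right)} = \sqrt{5 + \left(5 + 9\right)} = \sqrt{5 + 14} = \sqrt{19} \approx 4.3589$)
$C = 302 \sqrt{19}$ ($C = 2 \sqrt{19} \cdot 151 = 2 \cdot 151 \sqrt{19} = 302 \sqrt{19} \approx 1316.4$)
$- 320 \left(C + X{\left(12 \right)}\right) = - 320 \left(302 \sqrt{19} + 4 \cdot 12\right) = - 320 \left(302 \sqrt{19} + 48\right) = - 320 \left(48 + 302 \sqrt{19}\right) = -15360 - 96640 \sqrt{19}$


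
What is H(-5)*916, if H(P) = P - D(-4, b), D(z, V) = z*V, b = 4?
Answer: 10076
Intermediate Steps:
D(z, V) = V*z
H(P) = 16 + P (H(P) = P - 4*(-4) = P - 1*(-16) = P + 16 = 16 + P)
H(-5)*916 = (16 - 5)*916 = 11*916 = 10076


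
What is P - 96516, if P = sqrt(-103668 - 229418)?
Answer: -96516 + I*sqrt(333086) ≈ -96516.0 + 577.14*I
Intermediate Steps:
P = I*sqrt(333086) (P = sqrt(-333086) = I*sqrt(333086) ≈ 577.14*I)
P - 96516 = I*sqrt(333086) - 96516 = -96516 + I*sqrt(333086)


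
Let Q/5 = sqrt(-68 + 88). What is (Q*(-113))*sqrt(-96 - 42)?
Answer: -1130*I*sqrt(690) ≈ -29683.0*I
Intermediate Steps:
Q = 10*sqrt(5) (Q = 5*sqrt(-68 + 88) = 5*sqrt(20) = 5*(2*sqrt(5)) = 10*sqrt(5) ≈ 22.361)
(Q*(-113))*sqrt(-96 - 42) = ((10*sqrt(5))*(-113))*sqrt(-96 - 42) = (-1130*sqrt(5))*sqrt(-138) = (-1130*sqrt(5))*(I*sqrt(138)) = -1130*I*sqrt(690)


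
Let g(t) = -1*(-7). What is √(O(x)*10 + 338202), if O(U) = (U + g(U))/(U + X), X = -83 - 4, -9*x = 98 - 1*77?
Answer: √1518186433/67 ≈ 581.55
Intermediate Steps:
g(t) = 7
x = -7/3 (x = -(98 - 1*77)/9 = -(98 - 77)/9 = -⅑*21 = -7/3 ≈ -2.3333)
X = -87
O(U) = (7 + U)/(-87 + U) (O(U) = (U + 7)/(U - 87) = (7 + U)/(-87 + U))
√(O(x)*10 + 338202) = √(((7 - 7/3)/(-87 - 7/3))*10 + 338202) = √(((14/3)/(-268/3))*10 + 338202) = √(-3/268*14/3*10 + 338202) = √(-7/134*10 + 338202) = √(-35/67 + 338202) = √(22659499/67) = √1518186433/67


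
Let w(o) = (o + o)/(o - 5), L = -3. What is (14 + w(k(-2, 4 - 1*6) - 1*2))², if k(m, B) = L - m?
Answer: 3481/16 ≈ 217.56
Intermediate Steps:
k(m, B) = -3 - m
w(o) = 2*o/(-5 + o) (w(o) = (2*o)/(-5 + o) = 2*o/(-5 + o))
(14 + w(k(-2, 4 - 1*6) - 1*2))² = (14 + 2*((-3 - 1*(-2)) - 1*2)/(-5 + ((-3 - 1*(-2)) - 1*2)))² = (14 + 2*((-3 + 2) - 2)/(-5 + ((-3 + 2) - 2)))² = (14 + 2*(-1 - 2)/(-5 + (-1 - 2)))² = (14 + 2*(-3)/(-5 - 3))² = (14 + 2*(-3)/(-8))² = (14 + 2*(-3)*(-⅛))² = (14 + ¾)² = (59/4)² = 3481/16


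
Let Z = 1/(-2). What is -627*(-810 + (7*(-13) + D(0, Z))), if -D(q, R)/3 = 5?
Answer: 574332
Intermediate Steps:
Z = -1/2 ≈ -0.50000
D(q, R) = -15 (D(q, R) = -3*5 = -15)
-627*(-810 + (7*(-13) + D(0, Z))) = -627*(-810 + (7*(-13) - 15)) = -627*(-810 + (-91 - 15)) = -627*(-810 - 106) = -627*(-916) = 574332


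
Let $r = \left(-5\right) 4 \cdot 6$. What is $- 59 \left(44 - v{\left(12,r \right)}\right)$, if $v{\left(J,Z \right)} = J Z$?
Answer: $-87556$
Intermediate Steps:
$r = -120$ ($r = \left(-20\right) 6 = -120$)
$- 59 \left(44 - v{\left(12,r \right)}\right) = - 59 \left(44 - 12 \left(-120\right)\right) = - 59 \left(44 - -1440\right) = - 59 \left(44 + 1440\right) = \left(-59\right) 1484 = -87556$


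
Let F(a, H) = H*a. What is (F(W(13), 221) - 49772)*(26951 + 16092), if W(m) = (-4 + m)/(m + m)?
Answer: -4278086813/2 ≈ -2.1390e+9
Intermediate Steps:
W(m) = (-4 + m)/(2*m) (W(m) = (-4 + m)/((2*m)) = (-4 + m)*(1/(2*m)) = (-4 + m)/(2*m))
(F(W(13), 221) - 49772)*(26951 + 16092) = (221*((½)*(-4 + 13)/13) - 49772)*(26951 + 16092) = (221*((½)*(1/13)*9) - 49772)*43043 = (221*(9/26) - 49772)*43043 = (153/2 - 49772)*43043 = -99391/2*43043 = -4278086813/2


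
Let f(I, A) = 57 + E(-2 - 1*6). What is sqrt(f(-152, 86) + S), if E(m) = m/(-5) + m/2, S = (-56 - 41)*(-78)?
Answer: sqrt(190515)/5 ≈ 87.296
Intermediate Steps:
S = 7566 (S = -97*(-78) = 7566)
E(m) = 3*m/10 (E(m) = m*(-1/5) + m*(1/2) = -m/5 + m/2 = 3*m/10)
f(I, A) = 273/5 (f(I, A) = 57 + 3*(-2 - 1*6)/10 = 57 + 3*(-2 - 6)/10 = 57 + (3/10)*(-8) = 57 - 12/5 = 273/5)
sqrt(f(-152, 86) + S) = sqrt(273/5 + 7566) = sqrt(38103/5) = sqrt(190515)/5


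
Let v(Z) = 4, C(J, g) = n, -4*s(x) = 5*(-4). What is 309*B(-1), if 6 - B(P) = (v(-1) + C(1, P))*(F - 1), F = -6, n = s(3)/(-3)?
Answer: 6901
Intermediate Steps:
s(x) = 5 (s(x) = -5*(-4)/4 = -¼*(-20) = 5)
n = -5/3 (n = 5/(-3) = 5*(-⅓) = -5/3 ≈ -1.6667)
C(J, g) = -5/3
B(P) = 67/3 (B(P) = 6 - (4 - 5/3)*(-6 - 1) = 6 - 7*(-7)/3 = 6 - 1*(-49/3) = 6 + 49/3 = 67/3)
309*B(-1) = 309*(67/3) = 6901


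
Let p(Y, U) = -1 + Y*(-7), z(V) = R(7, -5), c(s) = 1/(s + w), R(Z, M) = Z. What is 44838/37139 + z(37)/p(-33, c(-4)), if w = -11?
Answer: 10572713/8541970 ≈ 1.2377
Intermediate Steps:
c(s) = 1/(-11 + s) (c(s) = 1/(s - 11) = 1/(-11 + s))
z(V) = 7
p(Y, U) = -1 - 7*Y
44838/37139 + z(37)/p(-33, c(-4)) = 44838/37139 + 7/(-1 - 7*(-33)) = 44838*(1/37139) + 7/(-1 + 231) = 44838/37139 + 7/230 = 10572713/8541970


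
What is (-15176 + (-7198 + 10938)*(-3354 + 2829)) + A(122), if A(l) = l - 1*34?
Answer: -1978588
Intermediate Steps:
A(l) = -34 + l (A(l) = l - 34 = -34 + l)
(-15176 + (-7198 + 10938)*(-3354 + 2829)) + A(122) = (-15176 + (-7198 + 10938)*(-3354 + 2829)) + (-34 + 122) = (-15176 + 3740*(-525)) + 88 = (-15176 - 1963500) + 88 = -1978676 + 88 = -1978588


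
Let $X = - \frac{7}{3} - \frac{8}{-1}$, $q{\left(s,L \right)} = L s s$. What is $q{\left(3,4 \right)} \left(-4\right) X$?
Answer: $-816$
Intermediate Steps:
$q{\left(s,L \right)} = L s^{2}$
$X = \frac{17}{3}$ ($X = \left(-7\right) \frac{1}{3} - -8 = - \frac{7}{3} + 8 = \frac{17}{3} \approx 5.6667$)
$q{\left(3,4 \right)} \left(-4\right) X = 4 \cdot 3^{2} \left(-4\right) \frac{17}{3} = 4 \cdot 9 \left(-4\right) \frac{17}{3} = 36 \left(-4\right) \frac{17}{3} = \left(-144\right) \frac{17}{3} = -816$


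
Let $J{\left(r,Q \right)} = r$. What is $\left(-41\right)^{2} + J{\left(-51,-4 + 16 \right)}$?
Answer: $1630$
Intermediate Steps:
$\left(-41\right)^{2} + J{\left(-51,-4 + 16 \right)} = \left(-41\right)^{2} - 51 = 1681 - 51 = 1630$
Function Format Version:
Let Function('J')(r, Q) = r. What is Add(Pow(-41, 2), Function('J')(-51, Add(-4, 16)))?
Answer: 1630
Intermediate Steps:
Add(Pow(-41, 2), Function('J')(-51, Add(-4, 16))) = Add(Pow(-41, 2), -51) = Add(1681, -51) = 1630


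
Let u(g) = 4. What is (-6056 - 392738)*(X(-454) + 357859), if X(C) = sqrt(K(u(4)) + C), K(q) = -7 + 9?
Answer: -142712022046 - 797588*I*sqrt(113) ≈ -1.4271e+11 - 8.4785e+6*I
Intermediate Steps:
K(q) = 2
X(C) = sqrt(2 + C)
(-6056 - 392738)*(X(-454) + 357859) = (-6056 - 392738)*(sqrt(2 - 454) + 357859) = -398794*(sqrt(-452) + 357859) = -398794*(2*I*sqrt(113) + 357859) = -398794*(357859 + 2*I*sqrt(113)) = -142712022046 - 797588*I*sqrt(113)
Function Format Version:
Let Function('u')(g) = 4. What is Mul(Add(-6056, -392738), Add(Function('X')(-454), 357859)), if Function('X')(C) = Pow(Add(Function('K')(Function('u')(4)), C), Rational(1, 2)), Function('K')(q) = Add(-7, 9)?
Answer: Add(-142712022046, Mul(-797588, I, Pow(113, Rational(1, 2)))) ≈ Add(-1.4271e+11, Mul(-8.4785e+6, I))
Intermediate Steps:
Function('K')(q) = 2
Function('X')(C) = Pow(Add(2, C), Rational(1, 2))
Mul(Add(-6056, -392738), Add(Function('X')(-454), 357859)) = Mul(Add(-6056, -392738), Add(Pow(Add(2, -454), Rational(1, 2)), 357859)) = Mul(-398794, Add(Pow(-452, Rational(1, 2)), 357859)) = Mul(-398794, Add(Mul(2, I, Pow(113, Rational(1, 2))), 357859)) = Mul(-398794, Add(357859, Mul(2, I, Pow(113, Rational(1, 2))))) = Add(-142712022046, Mul(-797588, I, Pow(113, Rational(1, 2))))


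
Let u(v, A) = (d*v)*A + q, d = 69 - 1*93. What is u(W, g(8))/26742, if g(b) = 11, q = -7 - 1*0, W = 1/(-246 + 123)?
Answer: -199/1096422 ≈ -0.00018150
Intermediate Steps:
W = -1/123 (W = 1/(-123) = -1/123 ≈ -0.0081301)
q = -7 (q = -7 + 0 = -7)
d = -24 (d = 69 - 93 = -24)
u(v, A) = -7 - 24*A*v (u(v, A) = (-24*v)*A - 7 = -24*A*v - 7 = -7 - 24*A*v)
u(W, g(8))/26742 = (-7 - 24*11*(-1/123))/26742 = (-7 + 88/41)*(1/26742) = -199/41*1/26742 = -199/1096422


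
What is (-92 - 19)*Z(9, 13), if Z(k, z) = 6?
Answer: -666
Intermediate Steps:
(-92 - 19)*Z(9, 13) = (-92 - 19)*6 = -111*6 = -666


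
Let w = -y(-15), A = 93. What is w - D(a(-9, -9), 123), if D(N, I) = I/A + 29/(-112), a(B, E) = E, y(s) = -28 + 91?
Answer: -222429/3472 ≈ -64.064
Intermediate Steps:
y(s) = 63
D(N, I) = -29/112 + I/93 (D(N, I) = I/93 + 29/(-112) = I*(1/93) + 29*(-1/112) = I/93 - 29/112 = -29/112 + I/93)
w = -63 (w = -1*63 = -63)
w - D(a(-9, -9), 123) = -63 - (-29/112 + (1/93)*123) = -63 - (-29/112 + 41/31) = -63 - 1*3693/3472 = -63 - 3693/3472 = -222429/3472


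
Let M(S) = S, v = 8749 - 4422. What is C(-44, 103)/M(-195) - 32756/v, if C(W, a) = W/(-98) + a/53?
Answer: -5538337797/730419235 ≈ -7.5824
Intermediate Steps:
v = 4327
C(W, a) = -W/98 + a/53 (C(W, a) = W*(-1/98) + a*(1/53) = -W/98 + a/53)
C(-44, 103)/M(-195) - 32756/v = (-1/98*(-44) + (1/53)*103)/(-195) - 32756/4327 = (22/49 + 103/53)*(-1/195) - 32756*1/4327 = (6213/2597)*(-1/195) - 32756/4327 = -2071/168805 - 32756/4327 = -5538337797/730419235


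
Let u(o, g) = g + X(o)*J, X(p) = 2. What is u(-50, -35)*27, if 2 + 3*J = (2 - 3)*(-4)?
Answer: -909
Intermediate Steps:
J = ⅔ (J = -⅔ + ((2 - 3)*(-4))/3 = -⅔ + (-1*(-4))/3 = -⅔ + (⅓)*4 = -⅔ + 4/3 = ⅔ ≈ 0.66667)
u(o, g) = 4/3 + g (u(o, g) = g + 2*(⅔) = g + 4/3 = 4/3 + g)
u(-50, -35)*27 = (4/3 - 35)*27 = -101/3*27 = -909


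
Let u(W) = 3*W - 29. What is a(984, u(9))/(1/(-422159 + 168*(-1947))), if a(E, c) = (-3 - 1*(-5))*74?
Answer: -110889740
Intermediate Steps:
u(W) = -29 + 3*W
a(E, c) = 148 (a(E, c) = (-3 + 5)*74 = 2*74 = 148)
a(984, u(9))/(1/(-422159 + 168*(-1947))) = 148/(1/(-422159 + 168*(-1947))) = 148/(1/(-422159 - 327096)) = 148/(1/(-749255)) = 148/(-1/749255) = 148*(-749255) = -110889740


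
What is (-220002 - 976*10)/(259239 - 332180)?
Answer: 229762/72941 ≈ 3.1500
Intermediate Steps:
(-220002 - 976*10)/(259239 - 332180) = (-220002 - 9760)/(-72941) = -229762*(-1/72941) = 229762/72941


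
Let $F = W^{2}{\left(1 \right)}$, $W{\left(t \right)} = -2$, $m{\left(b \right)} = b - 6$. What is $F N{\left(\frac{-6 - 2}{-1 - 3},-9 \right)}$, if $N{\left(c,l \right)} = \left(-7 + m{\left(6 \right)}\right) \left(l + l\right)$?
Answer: $504$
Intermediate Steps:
$m{\left(b \right)} = -6 + b$ ($m{\left(b \right)} = b - 6 = -6 + b$)
$N{\left(c,l \right)} = - 14 l$ ($N{\left(c,l \right)} = \left(-7 + \left(-6 + 6\right)\right) \left(l + l\right) = \left(-7 + 0\right) 2 l = - 7 \cdot 2 l = - 14 l$)
$F = 4$ ($F = \left(-2\right)^{2} = 4$)
$F N{\left(\frac{-6 - 2}{-1 - 3},-9 \right)} = 4 \left(\left(-14\right) \left(-9\right)\right) = 4 \cdot 126 = 504$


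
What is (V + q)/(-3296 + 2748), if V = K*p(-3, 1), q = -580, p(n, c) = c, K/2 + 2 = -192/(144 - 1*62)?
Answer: 6034/5617 ≈ 1.0742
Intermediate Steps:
K = -356/41 (K = -4 + 2*(-192/(144 - 1*62)) = -4 + 2*(-192/(144 - 62)) = -4 + 2*(-192/82) = -4 + 2*(-192*1/82) = -4 + 2*(-96/41) = -4 - 192/41 = -356/41 ≈ -8.6829)
V = -356/41 (V = -356/41*1 = -356/41 ≈ -8.6829)
(V + q)/(-3296 + 2748) = (-356/41 - 580)/(-3296 + 2748) = -24136/41/(-548) = -24136/41*(-1/548) = 6034/5617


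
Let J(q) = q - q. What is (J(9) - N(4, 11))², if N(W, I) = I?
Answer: 121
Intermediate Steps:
J(q) = 0
(J(9) - N(4, 11))² = (0 - 1*11)² = (0 - 11)² = (-11)² = 121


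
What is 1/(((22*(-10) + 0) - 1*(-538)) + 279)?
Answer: 1/597 ≈ 0.0016750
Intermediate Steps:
1/(((22*(-10) + 0) - 1*(-538)) + 279) = 1/(((-220 + 0) + 538) + 279) = 1/((-220 + 538) + 279) = 1/(318 + 279) = 1/597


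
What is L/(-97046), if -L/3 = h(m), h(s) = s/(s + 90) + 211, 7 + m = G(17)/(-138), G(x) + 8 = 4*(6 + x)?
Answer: 119901/18390217 ≈ 0.0065198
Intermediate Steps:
G(x) = 16 + 4*x (G(x) = -8 + 4*(6 + x) = -8 + (24 + 4*x) = 16 + 4*x)
m = -175/23 (m = -7 + (16 + 4*17)/(-138) = -7 + (16 + 68)*(-1/138) = -7 + 84*(-1/138) = -7 - 14/23 = -175/23 ≈ -7.6087)
h(s) = 211 + s/(90 + s) (h(s) = s/(90 + s) + 211 = 211 + s/(90 + s))
L = -239802/379 (L = -6*(9495 + 106*(-175/23))/(90 - 175/23) = -6*(9495 - 18550/23)/1895/23 = -6*23*199835/(1895*23) = -3*79934/379 = -239802/379 ≈ -632.72)
L/(-97046) = -239802/379/(-97046) = -239802/379*(-1/97046) = 119901/18390217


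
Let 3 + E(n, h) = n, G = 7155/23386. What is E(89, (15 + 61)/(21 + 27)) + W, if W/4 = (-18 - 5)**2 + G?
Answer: 25762296/11693 ≈ 2203.2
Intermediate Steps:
G = 7155/23386 (G = 7155*(1/23386) = 7155/23386 ≈ 0.30595)
E(n, h) = -3 + n
W = 24756698/11693 (W = 4*((-18 - 5)**2 + 7155/23386) = 4*((-23)**2 + 7155/23386) = 4*(529 + 7155/23386) = 4*(12378349/23386) = 24756698/11693 ≈ 2117.2)
E(89, (15 + 61)/(21 + 27)) + W = (-3 + 89) + 24756698/11693 = 86 + 24756698/11693 = 25762296/11693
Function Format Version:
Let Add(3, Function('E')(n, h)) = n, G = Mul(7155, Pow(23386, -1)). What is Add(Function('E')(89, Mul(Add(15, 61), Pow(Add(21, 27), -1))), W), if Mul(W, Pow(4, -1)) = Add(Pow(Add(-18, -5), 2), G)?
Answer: Rational(25762296, 11693) ≈ 2203.2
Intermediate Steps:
G = Rational(7155, 23386) (G = Mul(7155, Rational(1, 23386)) = Rational(7155, 23386) ≈ 0.30595)
Function('E')(n, h) = Add(-3, n)
W = Rational(24756698, 11693) (W = Mul(4, Add(Pow(Add(-18, -5), 2), Rational(7155, 23386))) = Mul(4, Add(Pow(-23, 2), Rational(7155, 23386))) = Mul(4, Add(529, Rational(7155, 23386))) = Mul(4, Rational(12378349, 23386)) = Rational(24756698, 11693) ≈ 2117.2)
Add(Function('E')(89, Mul(Add(15, 61), Pow(Add(21, 27), -1))), W) = Add(Add(-3, 89), Rational(24756698, 11693)) = Add(86, Rational(24756698, 11693)) = Rational(25762296, 11693)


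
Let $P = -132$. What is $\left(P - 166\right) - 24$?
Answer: $-322$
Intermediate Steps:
$\left(P - 166\right) - 24 = \left(-132 - 166\right) - 24 = -298 - 24 = -322$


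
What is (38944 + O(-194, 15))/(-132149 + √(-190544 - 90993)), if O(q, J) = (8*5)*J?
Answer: -2612850028/8731819869 - 19772*I*√281537/8731819869 ≈ -0.29923 - 0.0012015*I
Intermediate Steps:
O(q, J) = 40*J
(38944 + O(-194, 15))/(-132149 + √(-190544 - 90993)) = (38944 + 40*15)/(-132149 + √(-190544 - 90993)) = (38944 + 600)/(-132149 + √(-281537)) = 39544/(-132149 + I*√281537)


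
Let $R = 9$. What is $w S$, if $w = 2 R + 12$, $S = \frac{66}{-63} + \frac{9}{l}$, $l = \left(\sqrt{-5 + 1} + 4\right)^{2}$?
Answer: $- \frac{1633}{70} - \frac{54 i}{5} \approx -23.329 - 10.8 i$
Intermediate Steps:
$l = \left(4 + 2 i\right)^{2}$ ($l = \left(\sqrt{-4} + 4\right)^{2} = \left(2 i + 4\right)^{2} = \left(4 + 2 i\right)^{2} \approx 12.0 + 16.0 i$)
$S = - \frac{22}{21} + \frac{9 \left(12 - 16 i\right)}{400}$ ($S = \frac{66}{-63} + \frac{9}{12 + 16 i} = 66 \left(- \frac{1}{63}\right) + 9 \frac{12 - 16 i}{400} = - \frac{22}{21} + \frac{9 \left(12 - 16 i\right)}{400} \approx -0.77762 - 0.36 i$)
$w = 30$ ($w = 2 \cdot 9 + 12 = 18 + 12 = 30$)
$w S = 30 \left(- \frac{1633}{2100} - \frac{9 i}{25}\right) = - \frac{1633}{70} - \frac{54 i}{5}$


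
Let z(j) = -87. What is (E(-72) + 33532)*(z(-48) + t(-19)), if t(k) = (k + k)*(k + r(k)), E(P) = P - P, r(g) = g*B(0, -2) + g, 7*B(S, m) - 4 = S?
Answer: 415360884/7 ≈ 5.9337e+7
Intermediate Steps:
B(S, m) = 4/7 + S/7
r(g) = 11*g/7 (r(g) = g*(4/7 + (1/7)*0) + g = g*(4/7 + 0) + g = g*(4/7) + g = 4*g/7 + g = 11*g/7)
E(P) = 0
t(k) = 36*k**2/7 (t(k) = (k + k)*(k + 11*k/7) = (2*k)*(18*k/7) = 36*k**2/7)
(E(-72) + 33532)*(z(-48) + t(-19)) = (0 + 33532)*(-87 + (36/7)*(-19)**2) = 33532*(-87 + (36/7)*361) = 33532*(-87 + 12996/7) = 33532*(12387/7) = 415360884/7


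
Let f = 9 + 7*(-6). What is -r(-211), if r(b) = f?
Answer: 33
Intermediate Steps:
f = -33 (f = 9 - 42 = -33)
r(b) = -33
-r(-211) = -1*(-33) = 33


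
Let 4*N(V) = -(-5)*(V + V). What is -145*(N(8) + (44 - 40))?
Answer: -3480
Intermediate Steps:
N(V) = 5*V/2 (N(V) = (-(-5)*(V + V))/4 = (-(-5)*2*V)/4 = (-(-10)*V)/4 = (10*V)/4 = 5*V/2)
-145*(N(8) + (44 - 40)) = -145*((5/2)*8 + (44 - 40)) = -145*(20 + 4) = -145*24 = -3480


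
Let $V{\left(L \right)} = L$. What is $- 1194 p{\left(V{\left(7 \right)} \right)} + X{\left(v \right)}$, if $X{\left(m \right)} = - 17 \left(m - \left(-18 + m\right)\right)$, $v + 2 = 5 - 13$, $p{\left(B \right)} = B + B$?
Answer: $-17022$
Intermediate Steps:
$p{\left(B \right)} = 2 B$
$v = -10$ ($v = -2 + \left(5 - 13\right) = -2 - 8 = -10$)
$X{\left(m \right)} = -306$ ($X{\left(m \right)} = \left(-17\right) 18 = -306$)
$- 1194 p{\left(V{\left(7 \right)} \right)} + X{\left(v \right)} = - 1194 \cdot 2 \cdot 7 - 306 = \left(-1194\right) 14 - 306 = -16716 - 306 = -17022$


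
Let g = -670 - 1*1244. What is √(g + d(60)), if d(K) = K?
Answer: 3*I*√206 ≈ 43.058*I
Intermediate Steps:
g = -1914 (g = -670 - 1244 = -1914)
√(g + d(60)) = √(-1914 + 60) = √(-1854) = 3*I*√206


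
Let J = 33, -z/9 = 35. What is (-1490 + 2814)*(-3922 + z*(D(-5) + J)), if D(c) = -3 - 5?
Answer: -15619228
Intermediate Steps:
z = -315 (z = -9*35 = -315)
D(c) = -8
(-1490 + 2814)*(-3922 + z*(D(-5) + J)) = (-1490 + 2814)*(-3922 - 315*(-8 + 33)) = 1324*(-3922 - 315*25) = 1324*(-3922 - 7875) = 1324*(-11797) = -15619228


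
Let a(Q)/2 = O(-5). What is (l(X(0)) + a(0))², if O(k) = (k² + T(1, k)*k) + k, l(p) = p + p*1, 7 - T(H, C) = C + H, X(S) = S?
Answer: 4900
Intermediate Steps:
T(H, C) = 7 - C - H (T(H, C) = 7 - (C + H) = 7 + (-C - H) = 7 - C - H)
l(p) = 2*p (l(p) = p + p = 2*p)
O(k) = k + k² + k*(6 - k) (O(k) = (k² + (7 - k - 1*1)*k) + k = (k² + (7 - k - 1)*k) + k = (k² + (6 - k)*k) + k = (k² + k*(6 - k)) + k = k + k² + k*(6 - k))
a(Q) = -70 (a(Q) = 2*(7*(-5)) = 2*(-35) = -70)
(l(X(0)) + a(0))² = (2*0 - 70)² = (0 - 70)² = (-70)² = 4900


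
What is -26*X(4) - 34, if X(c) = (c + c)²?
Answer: -1698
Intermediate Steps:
X(c) = 4*c² (X(c) = (2*c)² = 4*c²)
-26*X(4) - 34 = -104*4² - 34 = -104*16 - 34 = -26*64 - 34 = -1664 - 34 = -1698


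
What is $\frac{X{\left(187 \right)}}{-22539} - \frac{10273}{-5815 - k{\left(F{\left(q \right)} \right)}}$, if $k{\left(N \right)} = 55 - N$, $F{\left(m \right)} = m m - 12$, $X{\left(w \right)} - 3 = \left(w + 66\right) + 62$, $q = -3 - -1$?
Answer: $\frac{76557981}{44161414} \approx 1.7336$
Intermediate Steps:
$q = -2$ ($q = -3 + 1 = -2$)
$X{\left(w \right)} = 131 + w$ ($X{\left(w \right)} = 3 + \left(\left(w + 66\right) + 62\right) = 3 + \left(\left(66 + w\right) + 62\right) = 3 + \left(128 + w\right) = 131 + w$)
$F{\left(m \right)} = -12 + m^{2}$ ($F{\left(m \right)} = m^{2} - 12 = -12 + m^{2}$)
$\frac{X{\left(187 \right)}}{-22539} - \frac{10273}{-5815 - k{\left(F{\left(q \right)} \right)}} = \frac{131 + 187}{-22539} - \frac{10273}{-5815 - \left(55 - \left(-12 + \left(-2\right)^{2}\right)\right)} = 318 \left(- \frac{1}{22539}\right) - \frac{10273}{-5815 - \left(55 - \left(-12 + 4\right)\right)} = - \frac{106}{7513} - \frac{10273}{-5815 - \left(55 - -8\right)} = - \frac{106}{7513} - \frac{10273}{-5815 - \left(55 + 8\right)} = - \frac{106}{7513} - \frac{10273}{-5815 - 63} = - \frac{106}{7513} - \frac{10273}{-5878} = - \frac{106}{7513} - - \frac{10273}{5878} = - \frac{106}{7513} + \frac{10273}{5878} = \frac{76557981}{44161414}$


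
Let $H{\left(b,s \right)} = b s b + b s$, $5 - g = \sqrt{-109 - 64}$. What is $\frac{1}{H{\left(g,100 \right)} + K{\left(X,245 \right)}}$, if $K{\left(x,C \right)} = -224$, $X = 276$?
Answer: $\frac{i}{4 \left(- 3631 i + 275 \sqrt{173}\right)} \approx -3.4558 \cdot 10^{-5} + 3.4426 \cdot 10^{-5} i$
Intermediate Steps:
$g = 5 - i \sqrt{173}$ ($g = 5 - \sqrt{-109 - 64} = 5 - \sqrt{-173} = 5 - i \sqrt{173} \approx 5.0 - 13.153 i$)
$H{\left(b,s \right)} = b s + s b^{2}$ ($H{\left(b,s \right)} = s b^{2} + b s = b s + s b^{2}$)
$\frac{1}{H{\left(g,100 \right)} + K{\left(X,245 \right)}} = \frac{1}{\left(5 - i \sqrt{173}\right) 100 \left(1 + \left(5 - i \sqrt{173}\right)\right) - 224} = \frac{1}{\left(5 - i \sqrt{173}\right) 100 \left(6 - i \sqrt{173}\right) - 224} = \frac{1}{100 \left(5 - i \sqrt{173}\right) \left(6 - i \sqrt{173}\right) - 224} = \frac{1}{-224 + 100 \left(5 - i \sqrt{173}\right) \left(6 - i \sqrt{173}\right)}$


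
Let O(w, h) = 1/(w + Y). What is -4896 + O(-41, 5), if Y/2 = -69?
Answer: -876385/179 ≈ -4896.0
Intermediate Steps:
Y = -138 (Y = 2*(-69) = -138)
O(w, h) = 1/(-138 + w) (O(w, h) = 1/(w - 138) = 1/(-138 + w))
-4896 + O(-41, 5) = -4896 + 1/(-138 - 41) = -4896 + 1/(-179) = -4896 - 1/179 = -876385/179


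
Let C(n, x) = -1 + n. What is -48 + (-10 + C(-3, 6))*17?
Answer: -286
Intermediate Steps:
-48 + (-10 + C(-3, 6))*17 = -48 + (-10 + (-1 - 3))*17 = -48 + (-10 - 4)*17 = -48 - 14*17 = -48 - 238 = -286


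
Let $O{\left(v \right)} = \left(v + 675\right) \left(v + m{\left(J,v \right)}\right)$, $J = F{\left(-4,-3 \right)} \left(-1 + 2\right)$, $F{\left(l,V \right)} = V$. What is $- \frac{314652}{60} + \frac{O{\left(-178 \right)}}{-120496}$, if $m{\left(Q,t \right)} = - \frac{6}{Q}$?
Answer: $- \frac{197443016}{37655} \approx -5243.5$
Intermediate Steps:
$J = -3$ ($J = - 3 \left(-1 + 2\right) = \left(-3\right) 1 = -3$)
$O{\left(v \right)} = \left(2 + v\right) \left(675 + v\right)$ ($O{\left(v \right)} = \left(v + 675\right) \left(v - \frac{6}{-3}\right) = \left(675 + v\right) \left(v - -2\right) = \left(675 + v\right) \left(v + 2\right) = \left(675 + v\right) \left(2 + v\right) = \left(2 + v\right) \left(675 + v\right)$)
$- \frac{314652}{60} + \frac{O{\left(-178 \right)}}{-120496} = - \frac{314652}{60} + \frac{1350 + \left(-178\right)^{2} + 677 \left(-178\right)}{-120496} = \left(-314652\right) \frac{1}{60} + \left(1350 + 31684 - 120506\right) \left(- \frac{1}{120496}\right) = - \frac{26221}{5} - - \frac{5467}{7531} = - \frac{26221}{5} + \frac{5467}{7531} = - \frac{197443016}{37655}$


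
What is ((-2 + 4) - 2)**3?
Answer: 0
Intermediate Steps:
((-2 + 4) - 2)**3 = (2 - 2)**3 = 0**3 = 0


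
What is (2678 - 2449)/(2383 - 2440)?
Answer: -229/57 ≈ -4.0175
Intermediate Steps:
(2678 - 2449)/(2383 - 2440) = 229/(-57) = 229*(-1/57) = -229/57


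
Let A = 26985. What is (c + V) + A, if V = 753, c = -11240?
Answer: 16498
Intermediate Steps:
(c + V) + A = (-11240 + 753) + 26985 = -10487 + 26985 = 16498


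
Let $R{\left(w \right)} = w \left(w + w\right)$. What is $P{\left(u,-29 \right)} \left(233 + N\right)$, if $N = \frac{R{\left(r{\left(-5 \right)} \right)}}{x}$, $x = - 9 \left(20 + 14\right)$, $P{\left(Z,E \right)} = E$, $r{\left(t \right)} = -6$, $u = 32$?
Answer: $- \frac{114753}{17} \approx -6750.2$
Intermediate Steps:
$R{\left(w \right)} = 2 w^{2}$ ($R{\left(w \right)} = w 2 w = 2 w^{2}$)
$x = -306$ ($x = \left(-9\right) 34 = -306$)
$N = - \frac{4}{17}$ ($N = \frac{2 \left(-6\right)^{2}}{-306} = 2 \cdot 36 \left(- \frac{1}{306}\right) = 72 \left(- \frac{1}{306}\right) = - \frac{4}{17} \approx -0.23529$)
$P{\left(u,-29 \right)} \left(233 + N\right) = - 29 \left(233 - \frac{4}{17}\right) = \left(-29\right) \frac{3957}{17} = - \frac{114753}{17}$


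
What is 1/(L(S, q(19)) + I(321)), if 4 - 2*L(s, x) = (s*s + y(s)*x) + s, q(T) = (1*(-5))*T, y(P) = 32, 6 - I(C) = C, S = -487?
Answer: -1/117134 ≈ -8.5372e-6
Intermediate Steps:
I(C) = 6 - C
q(T) = -5*T
L(s, x) = 2 - 16*x - s/2 - s²/2 (L(s, x) = 2 - ((s*s + 32*x) + s)/2 = 2 - ((s² + 32*x) + s)/2 = 2 - (s + s² + 32*x)/2 = 2 + (-16*x - s/2 - s²/2) = 2 - 16*x - s/2 - s²/2)
1/(L(S, q(19)) + I(321)) = 1/((2 - (-80)*19 - ½*(-487) - ½*(-487)²) + (6 - 1*321)) = 1/((2 - 16*(-95) + 487/2 - ½*237169) + (6 - 321)) = 1/((2 + 1520 + 487/2 - 237169/2) - 315) = 1/(-116819 - 315) = 1/(-117134) = -1/117134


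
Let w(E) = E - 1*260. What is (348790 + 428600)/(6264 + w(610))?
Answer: 388695/3307 ≈ 117.54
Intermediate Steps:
w(E) = -260 + E (w(E) = E - 260 = -260 + E)
(348790 + 428600)/(6264 + w(610)) = (348790 + 428600)/(6264 + (-260 + 610)) = 777390/(6264 + 350) = 777390/6614 = 777390*(1/6614) = 388695/3307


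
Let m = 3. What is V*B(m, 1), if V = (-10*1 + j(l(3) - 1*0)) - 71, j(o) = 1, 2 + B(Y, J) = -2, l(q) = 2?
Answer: 320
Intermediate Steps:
B(Y, J) = -4 (B(Y, J) = -2 - 2 = -4)
V = -80 (V = (-10*1 + 1) - 71 = (-10 + 1) - 71 = -9 - 71 = -80)
V*B(m, 1) = -80*(-4) = 320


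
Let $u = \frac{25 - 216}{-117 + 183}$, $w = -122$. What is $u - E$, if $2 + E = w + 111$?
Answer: $\frac{667}{66} \approx 10.106$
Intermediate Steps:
$u = - \frac{191}{66} \approx -2.8939$
$E = -13$ ($E = -2 + \left(-122 + 111\right) = -2 - 11 = -13$)
$u - E = - \frac{191}{66} - -13 = - \frac{191}{66} + 13 = \frac{667}{66}$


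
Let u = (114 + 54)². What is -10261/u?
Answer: -10261/28224 ≈ -0.36356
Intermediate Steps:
u = 28224 (u = 168² = 28224)
-10261/u = -10261/28224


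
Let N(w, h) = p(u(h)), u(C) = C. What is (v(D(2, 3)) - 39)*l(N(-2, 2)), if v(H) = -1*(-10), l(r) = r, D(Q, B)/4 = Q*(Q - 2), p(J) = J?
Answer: -58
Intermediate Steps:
N(w, h) = h
D(Q, B) = 4*Q*(-2 + Q) (D(Q, B) = 4*(Q*(Q - 2)) = 4*(Q*(-2 + Q)) = 4*Q*(-2 + Q))
v(H) = 10
(v(D(2, 3)) - 39)*l(N(-2, 2)) = (10 - 39)*2 = -29*2 = -58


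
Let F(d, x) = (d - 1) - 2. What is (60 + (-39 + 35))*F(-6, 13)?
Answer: -504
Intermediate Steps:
F(d, x) = -3 + d (F(d, x) = (-1 + d) - 2 = -3 + d)
(60 + (-39 + 35))*F(-6, 13) = (60 + (-39 + 35))*(-3 - 6) = (60 - 4)*(-9) = 56*(-9) = -504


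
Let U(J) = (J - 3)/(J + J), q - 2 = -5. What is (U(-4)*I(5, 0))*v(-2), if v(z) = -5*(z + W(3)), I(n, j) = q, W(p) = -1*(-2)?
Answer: 0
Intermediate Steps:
q = -3 (q = 2 - 5 = -3)
U(J) = (-3 + J)/(2*J) (U(J) = (-3 + J)/((2*J)) = (-3 + J)*(1/(2*J)) = (-3 + J)/(2*J))
W(p) = 2
I(n, j) = -3
v(z) = -10 - 5*z (v(z) = -5*(z + 2) = -5*(2 + z) = -10 - 5*z)
(U(-4)*I(5, 0))*v(-2) = (((1/2)*(-3 - 4)/(-4))*(-3))*(-10 - 5*(-2)) = (((1/2)*(-1/4)*(-7))*(-3))*(-10 + 10) = ((7/8)*(-3))*0 = -21/8*0 = 0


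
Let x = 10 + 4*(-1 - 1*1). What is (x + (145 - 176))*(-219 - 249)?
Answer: 13572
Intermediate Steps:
x = 2 (x = 10 + 4*(-1 - 1) = 10 + 4*(-2) = 10 - 8 = 2)
(x + (145 - 176))*(-219 - 249) = (2 + (145 - 176))*(-219 - 249) = (2 - 31)*(-468) = -29*(-468) = 13572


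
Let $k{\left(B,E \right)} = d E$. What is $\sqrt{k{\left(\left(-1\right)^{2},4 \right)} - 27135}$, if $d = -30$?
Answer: $i \sqrt{27255} \approx 165.09 i$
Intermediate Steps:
$k{\left(B,E \right)} = - 30 E$
$\sqrt{k{\left(\left(-1\right)^{2},4 \right)} - 27135} = \sqrt{\left(-30\right) 4 - 27135} = \sqrt{-120 - 27135} = \sqrt{-27255} = i \sqrt{27255}$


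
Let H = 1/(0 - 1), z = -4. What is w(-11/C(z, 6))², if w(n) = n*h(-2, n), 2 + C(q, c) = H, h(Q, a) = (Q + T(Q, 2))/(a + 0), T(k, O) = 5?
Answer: 9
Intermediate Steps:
h(Q, a) = (5 + Q)/a (h(Q, a) = (Q + 5)/(a + 0) = (5 + Q)/a)
H = -1 (H = 1/(-1) = -1)
C(q, c) = -3 (C(q, c) = -2 - 1 = -3)
w(n) = 3 (w(n) = n*((5 - 2)/n) = n*(3/n) = 3)
w(-11/C(z, 6))² = 3² = 9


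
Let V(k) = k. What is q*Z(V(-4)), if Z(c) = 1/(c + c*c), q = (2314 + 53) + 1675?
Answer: 2021/6 ≈ 336.83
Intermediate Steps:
q = 4042 (q = 2367 + 1675 = 4042)
Z(c) = 1/(c + c²)
q*Z(V(-4)) = 4042*(1/((-4)*(1 - 4))) = 4042*(-¼/(-3)) = 4042*(-¼*(-⅓)) = 4042*(1/12) = 2021/6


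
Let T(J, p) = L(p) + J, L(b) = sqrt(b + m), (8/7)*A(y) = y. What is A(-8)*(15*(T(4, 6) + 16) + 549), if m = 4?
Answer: -5943 - 105*sqrt(10) ≈ -6275.0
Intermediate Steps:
A(y) = 7*y/8
L(b) = sqrt(4 + b) (L(b) = sqrt(b + 4) = sqrt(4 + b))
T(J, p) = J + sqrt(4 + p) (T(J, p) = sqrt(4 + p) + J = J + sqrt(4 + p))
A(-8)*(15*(T(4, 6) + 16) + 549) = ((7/8)*(-8))*(15*((4 + sqrt(4 + 6)) + 16) + 549) = -7*(15*((4 + sqrt(10)) + 16) + 549) = -7*(15*(20 + sqrt(10)) + 549) = -7*((300 + 15*sqrt(10)) + 549) = -7*(849 + 15*sqrt(10)) = -5943 - 105*sqrt(10)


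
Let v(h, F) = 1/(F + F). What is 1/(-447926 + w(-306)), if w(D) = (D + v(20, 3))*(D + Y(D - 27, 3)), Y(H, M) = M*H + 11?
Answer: -3/156533 ≈ -1.9165e-5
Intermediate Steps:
v(h, F) = 1/(2*F)
Y(H, M) = 11 + H*M (Y(H, M) = H*M + 11 = 11 + H*M)
w(D) = (-70 + 4*D)*(⅙ + D) (w(D) = (D + (½)/3)*(D + (11 + (D - 27)*3)) = (D + (½)*(⅓))*(D + (11 + (-27 + D)*3)) = (D + ⅙)*(D + (11 + (-81 + 3*D))) = (⅙ + D)*(D + (-70 + 3*D)) = (⅙ + D)*(-70 + 4*D) = (-70 + 4*D)*(⅙ + D))
1/(-447926 + w(-306)) = 1/(-447926 + (-35/3 + 4*(-306)² - 208/3*(-306))) = 1/(-447926 + (-35/3 + 4*93636 + 21216)) = 1/(-447926 + (-35/3 + 374544 + 21216)) = 1/(-447926 + 1187245/3) = 1/(-156533/3) = -3/156533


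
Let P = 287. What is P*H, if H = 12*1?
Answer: 3444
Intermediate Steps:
H = 12
P*H = 287*12 = 3444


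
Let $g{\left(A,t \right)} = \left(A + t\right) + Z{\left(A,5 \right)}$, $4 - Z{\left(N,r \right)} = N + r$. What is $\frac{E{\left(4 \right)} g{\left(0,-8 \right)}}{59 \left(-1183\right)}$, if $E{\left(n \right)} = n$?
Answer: $\frac{36}{69797} \approx 0.00051578$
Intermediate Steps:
$Z{\left(N,r \right)} = 4 - N - r$ ($Z{\left(N,r \right)} = 4 - \left(N + r\right) = 4 - N - r$)
$g{\left(A,t \right)} = -1 + t$ ($g{\left(A,t \right)} = \left(A + t\right) - \left(1 + A\right) = -1 + t$)
$\frac{E{\left(4 \right)} g{\left(0,-8 \right)}}{59 \left(-1183\right)} = \frac{4 \left(-1 - 8\right)}{59 \left(-1183\right)} = \frac{4 \left(-9\right)}{-69797} = \left(-36\right) \left(- \frac{1}{69797}\right) = \frac{36}{69797}$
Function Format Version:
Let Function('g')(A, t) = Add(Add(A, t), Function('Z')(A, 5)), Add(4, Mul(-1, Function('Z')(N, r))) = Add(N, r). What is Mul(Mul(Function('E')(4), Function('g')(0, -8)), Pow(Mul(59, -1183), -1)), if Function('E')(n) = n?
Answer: Rational(36, 69797) ≈ 0.00051578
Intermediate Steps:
Function('Z')(N, r) = Add(4, Mul(-1, N), Mul(-1, r)) (Function('Z')(N, r) = Add(4, Mul(-1, Add(N, r))) = Add(4, Add(Mul(-1, N), Mul(-1, r))) = Add(4, Mul(-1, N), Mul(-1, r)))
Function('g')(A, t) = Add(-1, t) (Function('g')(A, t) = Add(Add(A, t), Add(4, Mul(-1, A), Mul(-1, 5))) = Add(Add(A, t), Add(4, Mul(-1, A), -5)) = Add(Add(A, t), Add(-1, Mul(-1, A))) = Add(-1, t))
Mul(Mul(Function('E')(4), Function('g')(0, -8)), Pow(Mul(59, -1183), -1)) = Mul(Mul(4, Add(-1, -8)), Pow(Mul(59, -1183), -1)) = Mul(Mul(4, -9), Pow(-69797, -1)) = Mul(-36, Rational(-1, 69797)) = Rational(36, 69797)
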